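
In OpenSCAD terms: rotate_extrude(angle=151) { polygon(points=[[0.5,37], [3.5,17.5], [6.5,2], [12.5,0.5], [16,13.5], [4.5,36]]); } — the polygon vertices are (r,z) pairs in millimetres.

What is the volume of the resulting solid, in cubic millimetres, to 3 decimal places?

Volume = 6115.445 mm³

Profile (r,z), 6 vertices: (0.5,37) (3.5,17.5) (6.5,2) (12.5,0.5) (16,13.5) (4.5,36)
edge 0: (0.5,37)→(3.5,17.5)  cross = 0.5·17.5 − 3.5·37 = -120.7500; (r_i+r_j)·cross = 4·-120.7500 = -483.0000
edge 1: (3.5,17.5)→(6.5,2)  cross = 3.5·2 − 6.5·17.5 = -106.7500; (r_i+r_j)·cross = 10·-106.7500 = -1067.5000
edge 2: (6.5,2)→(12.5,0.5)  cross = 6.5·0.5 − 12.5·2 = -21.7500; (r_i+r_j)·cross = 19·-21.7500 = -413.2500
edge 3: (12.5,0.5)→(16,13.5)  cross = 12.5·13.5 − 16·0.5 = 160.7500; (r_i+r_j)·cross = 28.5·160.7500 = 4581.3750
edge 4: (16,13.5)→(4.5,36)  cross = 16·36 − 4.5·13.5 = 515.2500; (r_i+r_j)·cross = 20.5·515.2500 = 10562.6250
edge 5: (4.5,36)→(0.5,37)  cross = 4.5·37 − 0.5·36 = 148.5000; (r_i+r_j)·cross = 5·148.5000 = 742.5000
Σcross = 575.2500 → A = |Σcross|/2 = 287.6250 mm²
Σ(r_i+r_j)·cross = 13922.7500 → first moment M = |Σ|/6 = 2320.4583
R_c = M/A = 2320.4583/287.6250 = 8.0677 mm
θ = 151° = 2.635447 rad
V = θ·R_c·A = 2.635447·8.0677·287.6250 = 6115.445 mm³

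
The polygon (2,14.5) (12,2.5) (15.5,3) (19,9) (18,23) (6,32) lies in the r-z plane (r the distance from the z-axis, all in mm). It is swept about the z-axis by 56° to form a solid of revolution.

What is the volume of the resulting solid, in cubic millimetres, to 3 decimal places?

Volume = 3465.744 mm³

Profile (r,z), 6 vertices: (2,14.5) (12,2.5) (15.5,3) (19,9) (18,23) (6,32)
edge 0: (2,14.5)→(12,2.5)  cross = 2·2.5 − 12·14.5 = -169.0000; (r_i+r_j)·cross = 14·-169.0000 = -2366.0000
edge 1: (12,2.5)→(15.5,3)  cross = 12·3 − 15.5·2.5 = -2.7500; (r_i+r_j)·cross = 27.5·-2.7500 = -75.6250
edge 2: (15.5,3)→(19,9)  cross = 15.5·9 − 19·3 = 82.5000; (r_i+r_j)·cross = 34.5·82.5000 = 2846.2500
edge 3: (19,9)→(18,23)  cross = 19·23 − 18·9 = 275.0000; (r_i+r_j)·cross = 37·275.0000 = 10175.0000
edge 4: (18,23)→(6,32)  cross = 18·32 − 6·23 = 438.0000; (r_i+r_j)·cross = 24·438.0000 = 10512.0000
edge 5: (6,32)→(2,14.5)  cross = 6·14.5 − 2·32 = 23.0000; (r_i+r_j)·cross = 8·23.0000 = 184.0000
Σcross = 646.7500 → A = |Σcross|/2 = 323.3750 mm²
Σ(r_i+r_j)·cross = 21275.6250 → first moment M = |Σ|/6 = 3545.9375
R_c = M/A = 3545.9375/323.3750 = 10.9654 mm
θ = 56° = 0.977384 rad
V = θ·R_c·A = 0.977384·10.9654·323.3750 = 3465.744 mm³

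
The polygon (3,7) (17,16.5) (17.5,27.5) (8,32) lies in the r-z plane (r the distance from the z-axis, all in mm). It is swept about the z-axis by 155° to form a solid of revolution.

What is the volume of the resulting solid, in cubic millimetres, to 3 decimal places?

Profile (r,z), 4 vertices: (3,7) (17,16.5) (17.5,27.5) (8,32)
edge 0: (3,7)→(17,16.5)  cross = 3·16.5 − 17·7 = -69.5000; (r_i+r_j)·cross = 20·-69.5000 = -1390.0000
edge 1: (17,16.5)→(17.5,27.5)  cross = 17·27.5 − 17.5·16.5 = 178.7500; (r_i+r_j)·cross = 34.5·178.7500 = 6166.8750
edge 2: (17.5,27.5)→(8,32)  cross = 17.5·32 − 8·27.5 = 340.0000; (r_i+r_j)·cross = 25.5·340.0000 = 8670.0000
edge 3: (8,32)→(3,7)  cross = 8·7 − 3·32 = -40.0000; (r_i+r_j)·cross = 11·-40.0000 = -440.0000
Σcross = 409.2500 → A = |Σcross|/2 = 204.6250 mm²
Σ(r_i+r_j)·cross = 13006.8750 → first moment M = |Σ|/6 = 2167.8125
R_c = M/A = 2167.8125/204.6250 = 10.5941 mm
θ = 155° = 2.705260 rad
V = θ·R_c·A = 2.705260·10.5941·204.6250 = 5864.497 mm³

Volume = 5864.497 mm³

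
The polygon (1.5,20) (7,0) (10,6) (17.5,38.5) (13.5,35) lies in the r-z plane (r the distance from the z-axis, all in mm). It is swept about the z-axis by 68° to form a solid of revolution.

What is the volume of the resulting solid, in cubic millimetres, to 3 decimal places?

Profile (r,z), 5 vertices: (1.5,20) (7,0) (10,6) (17.5,38.5) (13.5,35)
edge 0: (1.5,20)→(7,0)  cross = 1.5·0 − 7·20 = -140.0000; (r_i+r_j)·cross = 8.5·-140.0000 = -1190.0000
edge 1: (7,0)→(10,6)  cross = 7·6 − 10·0 = 42.0000; (r_i+r_j)·cross = 17·42.0000 = 714.0000
edge 2: (10,6)→(17.5,38.5)  cross = 10·38.5 − 17.5·6 = 280.0000; (r_i+r_j)·cross = 27.5·280.0000 = 7700.0000
edge 3: (17.5,38.5)→(13.5,35)  cross = 17.5·35 − 13.5·38.5 = 92.7500; (r_i+r_j)·cross = 31·92.7500 = 2875.2500
edge 4: (13.5,35)→(1.5,20)  cross = 13.5·20 − 1.5·35 = 217.5000; (r_i+r_j)·cross = 15·217.5000 = 3262.5000
Σcross = 492.2500 → A = |Σcross|/2 = 246.1250 mm²
Σ(r_i+r_j)·cross = 13361.7500 → first moment M = |Σ|/6 = 2226.9583
R_c = M/A = 2226.9583/246.1250 = 9.0481 mm
θ = 68° = 1.186824 rad
V = θ·R_c·A = 1.186824·9.0481·246.1250 = 2643.007 mm³

Volume = 2643.007 mm³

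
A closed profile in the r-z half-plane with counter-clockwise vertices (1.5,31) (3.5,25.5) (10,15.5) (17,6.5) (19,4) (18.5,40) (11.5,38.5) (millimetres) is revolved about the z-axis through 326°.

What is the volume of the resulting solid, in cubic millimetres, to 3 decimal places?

Profile (r,z), 7 vertices: (1.5,31) (3.5,25.5) (10,15.5) (17,6.5) (19,4) (18.5,40) (11.5,38.5)
edge 0: (1.5,31)→(3.5,25.5)  cross = 1.5·25.5 − 3.5·31 = -70.2500; (r_i+r_j)·cross = 5·-70.2500 = -351.2500
edge 1: (3.5,25.5)→(10,15.5)  cross = 3.5·15.5 − 10·25.5 = -200.7500; (r_i+r_j)·cross = 13.5·-200.7500 = -2710.1250
edge 2: (10,15.5)→(17,6.5)  cross = 10·6.5 − 17·15.5 = -198.5000; (r_i+r_j)·cross = 27·-198.5000 = -5359.5000
edge 3: (17,6.5)→(19,4)  cross = 17·4 − 19·6.5 = -55.5000; (r_i+r_j)·cross = 36·-55.5000 = -1998.0000
edge 4: (19,4)→(18.5,40)  cross = 19·40 − 18.5·4 = 686.0000; (r_i+r_j)·cross = 37.5·686.0000 = 25725.0000
edge 5: (18.5,40)→(11.5,38.5)  cross = 18.5·38.5 − 11.5·40 = 252.2500; (r_i+r_j)·cross = 30·252.2500 = 7567.5000
edge 6: (11.5,38.5)→(1.5,31)  cross = 11.5·31 − 1.5·38.5 = 298.7500; (r_i+r_j)·cross = 13·298.7500 = 3883.7500
Σcross = 712.0000 → A = |Σcross|/2 = 356.0000 mm²
Σ(r_i+r_j)·cross = 26757.3750 → first moment M = |Σ|/6 = 4459.5625
R_c = M/A = 4459.5625/356.0000 = 12.5269 mm
θ = 326° = 5.689773 rad
V = θ·R_c·A = 5.689773·12.5269·356.0000 = 25373.900 mm³

Volume = 25373.900 mm³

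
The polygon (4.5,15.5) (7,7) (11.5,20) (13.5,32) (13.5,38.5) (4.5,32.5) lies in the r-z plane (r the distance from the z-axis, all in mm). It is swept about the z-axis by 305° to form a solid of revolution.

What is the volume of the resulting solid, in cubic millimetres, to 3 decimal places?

Volume = 8095.782 mm³

Profile (r,z), 6 vertices: (4.5,15.5) (7,7) (11.5,20) (13.5,32) (13.5,38.5) (4.5,32.5)
edge 0: (4.5,15.5)→(7,7)  cross = 4.5·7 − 7·15.5 = -77.0000; (r_i+r_j)·cross = 11.5·-77.0000 = -885.5000
edge 1: (7,7)→(11.5,20)  cross = 7·20 − 11.5·7 = 59.5000; (r_i+r_j)·cross = 18.5·59.5000 = 1100.7500
edge 2: (11.5,20)→(13.5,32)  cross = 11.5·32 − 13.5·20 = 98.0000; (r_i+r_j)·cross = 25·98.0000 = 2450.0000
edge 3: (13.5,32)→(13.5,38.5)  cross = 13.5·38.5 − 13.5·32 = 87.7500; (r_i+r_j)·cross = 27·87.7500 = 2369.2500
edge 4: (13.5,38.5)→(4.5,32.5)  cross = 13.5·32.5 − 4.5·38.5 = 265.5000; (r_i+r_j)·cross = 18·265.5000 = 4779.0000
edge 5: (4.5,32.5)→(4.5,15.5)  cross = 4.5·15.5 − 4.5·32.5 = -76.5000; (r_i+r_j)·cross = 9·-76.5000 = -688.5000
Σcross = 357.2500 → A = |Σcross|/2 = 178.6250 mm²
Σ(r_i+r_j)·cross = 9125.0000 → first moment M = |Σ|/6 = 1520.8333
R_c = M/A = 1520.8333/178.6250 = 8.5141 mm
θ = 305° = 5.323254 rad
V = θ·R_c·A = 5.323254·8.5141·178.6250 = 8095.782 mm³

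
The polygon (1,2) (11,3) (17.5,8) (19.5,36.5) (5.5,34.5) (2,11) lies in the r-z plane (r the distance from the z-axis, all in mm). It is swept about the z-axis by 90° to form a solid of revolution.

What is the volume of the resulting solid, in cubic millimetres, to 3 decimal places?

Volume = 7948.426 mm³

Profile (r,z), 6 vertices: (1,2) (11,3) (17.5,8) (19.5,36.5) (5.5,34.5) (2,11)
edge 0: (1,2)→(11,3)  cross = 1·3 − 11·2 = -19.0000; (r_i+r_j)·cross = 12·-19.0000 = -228.0000
edge 1: (11,3)→(17.5,8)  cross = 11·8 − 17.5·3 = 35.5000; (r_i+r_j)·cross = 28.5·35.5000 = 1011.7500
edge 2: (17.5,8)→(19.5,36.5)  cross = 17.5·36.5 − 19.5·8 = 482.7500; (r_i+r_j)·cross = 37·482.7500 = 17861.7500
edge 3: (19.5,36.5)→(5.5,34.5)  cross = 19.5·34.5 − 5.5·36.5 = 472.0000; (r_i+r_j)·cross = 25·472.0000 = 11800.0000
edge 4: (5.5,34.5)→(2,11)  cross = 5.5·11 − 2·34.5 = -8.5000; (r_i+r_j)·cross = 7.5·-8.5000 = -63.7500
edge 5: (2,11)→(1,2)  cross = 2·2 − 1·11 = -7.0000; (r_i+r_j)·cross = 3·-7.0000 = -21.0000
Σcross = 955.7500 → A = |Σcross|/2 = 477.8750 mm²
Σ(r_i+r_j)·cross = 30360.7500 → first moment M = |Σ|/6 = 5060.1250
R_c = M/A = 5060.1250/477.8750 = 10.5888 mm
θ = 90° = 1.570796 rad
V = θ·R_c·A = 1.570796·10.5888·477.8750 = 7948.426 mm³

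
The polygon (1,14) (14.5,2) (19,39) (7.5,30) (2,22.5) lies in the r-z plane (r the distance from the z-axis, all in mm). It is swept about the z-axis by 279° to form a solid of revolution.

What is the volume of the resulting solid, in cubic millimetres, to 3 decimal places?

Volume = 18633.123 mm³

Profile (r,z), 5 vertices: (1,14) (14.5,2) (19,39) (7.5,30) (2,22.5)
edge 0: (1,14)→(14.5,2)  cross = 1·2 − 14.5·14 = -201.0000; (r_i+r_j)·cross = 15.5·-201.0000 = -3115.5000
edge 1: (14.5,2)→(19,39)  cross = 14.5·39 − 19·2 = 527.5000; (r_i+r_j)·cross = 33.5·527.5000 = 17671.2500
edge 2: (19,39)→(7.5,30)  cross = 19·30 − 7.5·39 = 277.5000; (r_i+r_j)·cross = 26.5·277.5000 = 7353.7500
edge 3: (7.5,30)→(2,22.5)  cross = 7.5·22.5 − 2·30 = 108.7500; (r_i+r_j)·cross = 9.5·108.7500 = 1033.1250
edge 4: (2,22.5)→(1,14)  cross = 2·14 − 1·22.5 = 5.5000; (r_i+r_j)·cross = 3·5.5000 = 16.5000
Σcross = 718.2500 → A = |Σcross|/2 = 359.1250 mm²
Σ(r_i+r_j)·cross = 22959.1250 → first moment M = |Σ|/6 = 3826.5208
R_c = M/A = 3826.5208/359.1250 = 10.6551 mm
θ = 279° = 4.869469 rad
V = θ·R_c·A = 4.869469·10.6551·359.1250 = 18633.123 mm³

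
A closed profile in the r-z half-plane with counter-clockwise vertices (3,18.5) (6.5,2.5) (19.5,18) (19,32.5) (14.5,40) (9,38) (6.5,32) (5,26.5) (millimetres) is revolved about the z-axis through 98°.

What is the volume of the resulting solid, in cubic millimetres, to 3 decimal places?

Profile (r,z), 8 vertices: (3,18.5) (6.5,2.5) (19.5,18) (19,32.5) (14.5,40) (9,38) (6.5,32) (5,26.5)
edge 0: (3,18.5)→(6.5,2.5)  cross = 3·2.5 − 6.5·18.5 = -112.7500; (r_i+r_j)·cross = 9.5·-112.7500 = -1071.1250
edge 1: (6.5,2.5)→(19.5,18)  cross = 6.5·18 − 19.5·2.5 = 68.2500; (r_i+r_j)·cross = 26·68.2500 = 1774.5000
edge 2: (19.5,18)→(19,32.5)  cross = 19.5·32.5 − 19·18 = 291.7500; (r_i+r_j)·cross = 38.5·291.7500 = 11232.3750
edge 3: (19,32.5)→(14.5,40)  cross = 19·40 − 14.5·32.5 = 288.7500; (r_i+r_j)·cross = 33.5·288.7500 = 9673.1250
edge 4: (14.5,40)→(9,38)  cross = 14.5·38 − 9·40 = 191.0000; (r_i+r_j)·cross = 23.5·191.0000 = 4488.5000
edge 5: (9,38)→(6.5,32)  cross = 9·32 − 6.5·38 = 41.0000; (r_i+r_j)·cross = 15.5·41.0000 = 635.5000
edge 6: (6.5,32)→(5,26.5)  cross = 6.5·26.5 − 5·32 = 12.2500; (r_i+r_j)·cross = 11.5·12.2500 = 140.8750
edge 7: (5,26.5)→(3,18.5)  cross = 5·18.5 − 3·26.5 = 13.0000; (r_i+r_j)·cross = 8·13.0000 = 104.0000
Σcross = 793.2500 → A = |Σcross|/2 = 396.6250 mm²
Σ(r_i+r_j)·cross = 26977.7500 → first moment M = |Σ|/6 = 4496.2917
R_c = M/A = 4496.2917/396.6250 = 11.3364 mm
θ = 98° = 1.710423 rad
V = θ·R_c·A = 1.710423·11.3364·396.6250 = 7690.559 mm³

Volume = 7690.559 mm³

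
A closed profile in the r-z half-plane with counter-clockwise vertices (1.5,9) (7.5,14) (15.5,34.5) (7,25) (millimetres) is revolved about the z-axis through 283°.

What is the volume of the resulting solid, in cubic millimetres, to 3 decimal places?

Profile (r,z), 4 vertices: (1.5,9) (7.5,14) (15.5,34.5) (7,25)
edge 0: (1.5,9)→(7.5,14)  cross = 1.5·14 − 7.5·9 = -46.5000; (r_i+r_j)·cross = 9·-46.5000 = -418.5000
edge 1: (7.5,14)→(15.5,34.5)  cross = 7.5·34.5 − 15.5·14 = 41.7500; (r_i+r_j)·cross = 23·41.7500 = 960.2500
edge 2: (15.5,34.5)→(7,25)  cross = 15.5·25 − 7·34.5 = 146.0000; (r_i+r_j)·cross = 22.5·146.0000 = 3285.0000
edge 3: (7,25)→(1.5,9)  cross = 7·9 − 1.5·25 = 25.5000; (r_i+r_j)·cross = 8.5·25.5000 = 216.7500
Σcross = 166.7500 → A = |Σcross|/2 = 83.3750 mm²
Σ(r_i+r_j)·cross = 4043.5000 → first moment M = |Σ|/6 = 673.9167
R_c = M/A = 673.9167/83.3750 = 8.0830 mm
θ = 283° = 4.939282 rad
V = θ·R_c·A = 4.939282·8.0830·83.3750 = 3328.664 mm³

Volume = 3328.664 mm³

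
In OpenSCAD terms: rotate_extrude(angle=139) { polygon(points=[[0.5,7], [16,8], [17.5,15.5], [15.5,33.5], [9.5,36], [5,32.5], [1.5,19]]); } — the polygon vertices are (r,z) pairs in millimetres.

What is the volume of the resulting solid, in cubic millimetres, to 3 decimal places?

Profile (r,z), 7 vertices: (0.5,7) (16,8) (17.5,15.5) (15.5,33.5) (9.5,36) (5,32.5) (1.5,19)
edge 0: (0.5,7)→(16,8)  cross = 0.5·8 − 16·7 = -108.0000; (r_i+r_j)·cross = 16.5·-108.0000 = -1782.0000
edge 1: (16,8)→(17.5,15.5)  cross = 16·15.5 − 17.5·8 = 108.0000; (r_i+r_j)·cross = 33.5·108.0000 = 3618.0000
edge 2: (17.5,15.5)→(15.5,33.5)  cross = 17.5·33.5 − 15.5·15.5 = 346.0000; (r_i+r_j)·cross = 33·346.0000 = 11418.0000
edge 3: (15.5,33.5)→(9.5,36)  cross = 15.5·36 − 9.5·33.5 = 239.7500; (r_i+r_j)·cross = 25·239.7500 = 5993.7500
edge 4: (9.5,36)→(5,32.5)  cross = 9.5·32.5 − 5·36 = 128.7500; (r_i+r_j)·cross = 14.5·128.7500 = 1866.8750
edge 5: (5,32.5)→(1.5,19)  cross = 5·19 − 1.5·32.5 = 46.2500; (r_i+r_j)·cross = 6.5·46.2500 = 300.6250
edge 6: (1.5,19)→(0.5,7)  cross = 1.5·7 − 0.5·19 = 1.0000; (r_i+r_j)·cross = 2·1.0000 = 2.0000
Σcross = 761.7500 → A = |Σcross|/2 = 380.8750 mm²
Σ(r_i+r_j)·cross = 21417.2500 → first moment M = |Σ|/6 = 3569.5417
R_c = M/A = 3569.5417/380.8750 = 9.3720 mm
θ = 139° = 2.426008 rad
V = θ·R_c·A = 2.426008·9.3720·380.8750 = 8659.735 mm³

Volume = 8659.735 mm³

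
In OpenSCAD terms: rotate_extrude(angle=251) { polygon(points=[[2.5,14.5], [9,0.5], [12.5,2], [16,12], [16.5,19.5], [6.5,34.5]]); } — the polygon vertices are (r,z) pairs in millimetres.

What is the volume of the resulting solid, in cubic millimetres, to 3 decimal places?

Profile (r,z), 6 vertices: (2.5,14.5) (9,0.5) (12.5,2) (16,12) (16.5,19.5) (6.5,34.5)
edge 0: (2.5,14.5)→(9,0.5)  cross = 2.5·0.5 − 9·14.5 = -129.2500; (r_i+r_j)·cross = 11.5·-129.2500 = -1486.3750
edge 1: (9,0.5)→(12.5,2)  cross = 9·2 − 12.5·0.5 = 11.7500; (r_i+r_j)·cross = 21.5·11.7500 = 252.6250
edge 2: (12.5,2)→(16,12)  cross = 12.5·12 − 16·2 = 118.0000; (r_i+r_j)·cross = 28.5·118.0000 = 3363.0000
edge 3: (16,12)→(16.5,19.5)  cross = 16·19.5 − 16.5·12 = 114.0000; (r_i+r_j)·cross = 32.5·114.0000 = 3705.0000
edge 4: (16.5,19.5)→(6.5,34.5)  cross = 16.5·34.5 − 6.5·19.5 = 442.5000; (r_i+r_j)·cross = 23·442.5000 = 10177.5000
edge 5: (6.5,34.5)→(2.5,14.5)  cross = 6.5·14.5 − 2.5·34.5 = 8.0000; (r_i+r_j)·cross = 9·8.0000 = 72.0000
Σcross = 565.0000 → A = |Σcross|/2 = 282.5000 mm²
Σ(r_i+r_j)·cross = 16083.7500 → first moment M = |Σ|/6 = 2680.6250
R_c = M/A = 2680.6250/282.5000 = 9.4889 mm
θ = 251° = 4.380776 rad
V = θ·R_c·A = 4.380776·9.4889·282.5000 = 11743.219 mm³

Volume = 11743.219 mm³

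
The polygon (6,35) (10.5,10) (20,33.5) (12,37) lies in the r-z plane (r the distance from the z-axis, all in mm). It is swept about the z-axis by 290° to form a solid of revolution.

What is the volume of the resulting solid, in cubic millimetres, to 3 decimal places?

Profile (r,z), 4 vertices: (6,35) (10.5,10) (20,33.5) (12,37)
edge 0: (6,35)→(10.5,10)  cross = 6·10 − 10.5·35 = -307.5000; (r_i+r_j)·cross = 16.5·-307.5000 = -5073.7500
edge 1: (10.5,10)→(20,33.5)  cross = 10.5·33.5 − 20·10 = 151.7500; (r_i+r_j)·cross = 30.5·151.7500 = 4628.3750
edge 2: (20,33.5)→(12,37)  cross = 20·37 − 12·33.5 = 338.0000; (r_i+r_j)·cross = 32·338.0000 = 10816.0000
edge 3: (12,37)→(6,35)  cross = 12·35 − 6·37 = 198.0000; (r_i+r_j)·cross = 18·198.0000 = 3564.0000
Σcross = 380.2500 → A = |Σcross|/2 = 190.1250 mm²
Σ(r_i+r_j)·cross = 13934.6250 → first moment M = |Σ|/6 = 2322.4375
R_c = M/A = 2322.4375/190.1250 = 12.2153 mm
θ = 290° = 5.061455 rad
V = θ·R_c·A = 5.061455·12.2153·190.1250 = 11754.913 mm³

Volume = 11754.913 mm³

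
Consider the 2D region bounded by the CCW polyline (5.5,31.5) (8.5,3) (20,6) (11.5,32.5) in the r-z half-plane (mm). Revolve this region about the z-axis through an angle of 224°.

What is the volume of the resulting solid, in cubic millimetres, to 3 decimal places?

Volume = 11498.601 mm³

Profile (r,z), 4 vertices: (5.5,31.5) (8.5,3) (20,6) (11.5,32.5)
edge 0: (5.5,31.5)→(8.5,3)  cross = 5.5·3 − 8.5·31.5 = -251.2500; (r_i+r_j)·cross = 14·-251.2500 = -3517.5000
edge 1: (8.5,3)→(20,6)  cross = 8.5·6 − 20·3 = -9.0000; (r_i+r_j)·cross = 28.5·-9.0000 = -256.5000
edge 2: (20,6)→(11.5,32.5)  cross = 20·32.5 − 11.5·6 = 581.0000; (r_i+r_j)·cross = 31.5·581.0000 = 18301.5000
edge 3: (11.5,32.5)→(5.5,31.5)  cross = 11.5·31.5 − 5.5·32.5 = 183.5000; (r_i+r_j)·cross = 17·183.5000 = 3119.5000
Σcross = 504.2500 → A = |Σcross|/2 = 252.1250 mm²
Σ(r_i+r_j)·cross = 17647.0000 → first moment M = |Σ|/6 = 2941.1667
R_c = M/A = 2941.1667/252.1250 = 11.6655 mm
θ = 224° = 3.909538 rad
V = θ·R_c·A = 3.909538·11.6655·252.1250 = 11498.601 mm³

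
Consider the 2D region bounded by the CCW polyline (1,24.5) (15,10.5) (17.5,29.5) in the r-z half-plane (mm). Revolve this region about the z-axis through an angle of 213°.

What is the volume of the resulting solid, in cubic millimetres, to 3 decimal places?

Volume = 6247.655 mm³

Profile (r,z), 3 vertices: (1,24.5) (15,10.5) (17.5,29.5)
edge 0: (1,24.5)→(15,10.5)  cross = 1·10.5 − 15·24.5 = -357.0000; (r_i+r_j)·cross = 16·-357.0000 = -5712.0000
edge 1: (15,10.5)→(17.5,29.5)  cross = 15·29.5 − 17.5·10.5 = 258.7500; (r_i+r_j)·cross = 32.5·258.7500 = 8409.3750
edge 2: (17.5,29.5)→(1,24.5)  cross = 17.5·24.5 − 1·29.5 = 399.2500; (r_i+r_j)·cross = 18.5·399.2500 = 7386.1250
Σcross = 301.0000 → A = |Σcross|/2 = 150.5000 mm²
Σ(r_i+r_j)·cross = 10083.5000 → first moment M = |Σ|/6 = 1680.5833
R_c = M/A = 1680.5833/150.5000 = 11.1667 mm
θ = 213° = 3.717551 rad
V = θ·R_c·A = 3.717551·11.1667·150.5000 = 6247.655 mm³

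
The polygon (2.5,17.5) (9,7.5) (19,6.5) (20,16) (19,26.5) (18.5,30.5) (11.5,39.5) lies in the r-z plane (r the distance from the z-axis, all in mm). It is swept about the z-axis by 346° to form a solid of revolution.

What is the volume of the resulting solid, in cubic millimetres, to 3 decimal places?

Volume = 28014.427 mm³

Profile (r,z), 7 vertices: (2.5,17.5) (9,7.5) (19,6.5) (20,16) (19,26.5) (18.5,30.5) (11.5,39.5)
edge 0: (2.5,17.5)→(9,7.5)  cross = 2.5·7.5 − 9·17.5 = -138.7500; (r_i+r_j)·cross = 11.5·-138.7500 = -1595.6250
edge 1: (9,7.5)→(19,6.5)  cross = 9·6.5 − 19·7.5 = -84.0000; (r_i+r_j)·cross = 28·-84.0000 = -2352.0000
edge 2: (19,6.5)→(20,16)  cross = 19·16 − 20·6.5 = 174.0000; (r_i+r_j)·cross = 39·174.0000 = 6786.0000
edge 3: (20,16)→(19,26.5)  cross = 20·26.5 − 19·16 = 226.0000; (r_i+r_j)·cross = 39·226.0000 = 8814.0000
edge 4: (19,26.5)→(18.5,30.5)  cross = 19·30.5 − 18.5·26.5 = 89.2500; (r_i+r_j)·cross = 37.5·89.2500 = 3346.8750
edge 5: (18.5,30.5)→(11.5,39.5)  cross = 18.5·39.5 − 11.5·30.5 = 380.0000; (r_i+r_j)·cross = 30·380.0000 = 11400.0000
edge 6: (11.5,39.5)→(2.5,17.5)  cross = 11.5·17.5 − 2.5·39.5 = 102.5000; (r_i+r_j)·cross = 14·102.5000 = 1435.0000
Σcross = 749.0000 → A = |Σcross|/2 = 374.5000 mm²
Σ(r_i+r_j)·cross = 27834.2500 → first moment M = |Σ|/6 = 4639.0417
R_c = M/A = 4639.0417/374.5000 = 12.3873 mm
θ = 346° = 6.038839 rad
V = θ·R_c·A = 6.038839·12.3873·374.5000 = 28014.427 mm³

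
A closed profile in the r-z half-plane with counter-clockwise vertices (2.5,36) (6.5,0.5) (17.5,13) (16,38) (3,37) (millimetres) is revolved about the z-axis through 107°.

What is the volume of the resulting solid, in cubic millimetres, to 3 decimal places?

Profile (r,z), 5 vertices: (2.5,36) (6.5,0.5) (17.5,13) (16,38) (3,37)
edge 0: (2.5,36)→(6.5,0.5)  cross = 2.5·0.5 − 6.5·36 = -232.7500; (r_i+r_j)·cross = 9·-232.7500 = -2094.7500
edge 1: (6.5,0.5)→(17.5,13)  cross = 6.5·13 − 17.5·0.5 = 75.7500; (r_i+r_j)·cross = 24·75.7500 = 1818.0000
edge 2: (17.5,13)→(16,38)  cross = 17.5·38 − 16·13 = 457.0000; (r_i+r_j)·cross = 33.5·457.0000 = 15309.5000
edge 3: (16,38)→(3,37)  cross = 16·37 − 3·38 = 478.0000; (r_i+r_j)·cross = 19·478.0000 = 9082.0000
edge 4: (3,37)→(2.5,36)  cross = 3·36 − 2.5·37 = 15.5000; (r_i+r_j)·cross = 5.5·15.5000 = 85.2500
Σcross = 793.5000 → A = |Σcross|/2 = 396.7500 mm²
Σ(r_i+r_j)·cross = 24200.0000 → first moment M = |Σ|/6 = 4033.3333
R_c = M/A = 4033.3333/396.7500 = 10.1659 mm
θ = 107° = 1.867502 rad
V = θ·R_c·A = 1.867502·10.1659·396.7500 = 7532.259 mm³

Volume = 7532.259 mm³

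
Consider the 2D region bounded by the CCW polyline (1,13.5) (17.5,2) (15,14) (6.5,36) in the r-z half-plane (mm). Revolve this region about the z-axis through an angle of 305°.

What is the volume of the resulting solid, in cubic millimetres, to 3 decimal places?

Profile (r,z), 4 vertices: (1,13.5) (17.5,2) (15,14) (6.5,36)
edge 0: (1,13.5)→(17.5,2)  cross = 1·2 − 17.5·13.5 = -234.2500; (r_i+r_j)·cross = 18.5·-234.2500 = -4333.6250
edge 1: (17.5,2)→(15,14)  cross = 17.5·14 − 15·2 = 215.0000; (r_i+r_j)·cross = 32.5·215.0000 = 6987.5000
edge 2: (15,14)→(6.5,36)  cross = 15·36 − 6.5·14 = 449.0000; (r_i+r_j)·cross = 21.5·449.0000 = 9653.5000
edge 3: (6.5,36)→(1,13.5)  cross = 6.5·13.5 − 1·36 = 51.7500; (r_i+r_j)·cross = 7.5·51.7500 = 388.1250
Σcross = 481.5000 → A = |Σcross|/2 = 240.7500 mm²
Σ(r_i+r_j)·cross = 12695.5000 → first moment M = |Σ|/6 = 2115.9167
R_c = M/A = 2115.9167/240.7500 = 8.7889 mm
θ = 305° = 5.323254 rad
V = θ·R_c·A = 5.323254·8.7889·240.7500 = 11263.562 mm³

Volume = 11263.562 mm³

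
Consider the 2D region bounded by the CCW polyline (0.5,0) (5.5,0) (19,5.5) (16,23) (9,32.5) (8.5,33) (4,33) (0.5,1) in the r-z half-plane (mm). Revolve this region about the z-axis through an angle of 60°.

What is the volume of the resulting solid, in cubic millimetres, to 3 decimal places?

Profile (r,z), 8 vertices: (0.5,0) (5.5,0) (19,5.5) (16,23) (9,32.5) (8.5,33) (4,33) (0.5,1)
edge 0: (0.5,0)→(5.5,0)  cross = 0.5·0 − 5.5·0 = 0.0000; (r_i+r_j)·cross = 6·0.0000 = 0.0000
edge 1: (5.5,0)→(19,5.5)  cross = 5.5·5.5 − 19·0 = 30.2500; (r_i+r_j)·cross = 24.5·30.2500 = 741.1250
edge 2: (19,5.5)→(16,23)  cross = 19·23 − 16·5.5 = 349.0000; (r_i+r_j)·cross = 35·349.0000 = 12215.0000
edge 3: (16,23)→(9,32.5)  cross = 16·32.5 − 9·23 = 313.0000; (r_i+r_j)·cross = 25·313.0000 = 7825.0000
edge 4: (9,32.5)→(8.5,33)  cross = 9·33 − 8.5·32.5 = 20.7500; (r_i+r_j)·cross = 17.5·20.7500 = 363.1250
edge 5: (8.5,33)→(4,33)  cross = 8.5·33 − 4·33 = 148.5000; (r_i+r_j)·cross = 12.5·148.5000 = 1856.2500
edge 6: (4,33)→(0.5,1)  cross = 4·1 − 0.5·33 = -12.5000; (r_i+r_j)·cross = 4.5·-12.5000 = -56.2500
edge 7: (0.5,1)→(0.5,0)  cross = 0.5·0 − 0.5·1 = -0.5000; (r_i+r_j)·cross = 1·-0.5000 = -0.5000
Σcross = 848.5000 → A = |Σcross|/2 = 424.2500 mm²
Σ(r_i+r_j)·cross = 22943.7500 → first moment M = |Σ|/6 = 3823.9583
R_c = M/A = 3823.9583/424.2500 = 9.0135 mm
θ = 60° = 1.047198 rad
V = θ·R_c·A = 1.047198·9.0135·424.2500 = 4004.440 mm³

Volume = 4004.440 mm³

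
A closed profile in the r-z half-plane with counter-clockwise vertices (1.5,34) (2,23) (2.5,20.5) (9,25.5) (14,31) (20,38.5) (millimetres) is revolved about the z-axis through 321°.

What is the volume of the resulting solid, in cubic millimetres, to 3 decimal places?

Profile (r,z), 6 vertices: (1.5,34) (2,23) (2.5,20.5) (9,25.5) (14,31) (20,38.5)
edge 0: (1.5,34)→(2,23)  cross = 1.5·23 − 2·34 = -33.5000; (r_i+r_j)·cross = 3.5·-33.5000 = -117.2500
edge 1: (2,23)→(2.5,20.5)  cross = 2·20.5 − 2.5·23 = -16.5000; (r_i+r_j)·cross = 4.5·-16.5000 = -74.2500
edge 2: (2.5,20.5)→(9,25.5)  cross = 2.5·25.5 − 9·20.5 = -120.7500; (r_i+r_j)·cross = 11.5·-120.7500 = -1388.6250
edge 3: (9,25.5)→(14,31)  cross = 9·31 − 14·25.5 = -78.0000; (r_i+r_j)·cross = 23·-78.0000 = -1794.0000
edge 4: (14,31)→(20,38.5)  cross = 14·38.5 − 20·31 = -81.0000; (r_i+r_j)·cross = 34·-81.0000 = -2754.0000
edge 5: (20,38.5)→(1.5,34)  cross = 20·34 − 1.5·38.5 = 622.2500; (r_i+r_j)·cross = 21.5·622.2500 = 13378.3750
Σcross = 292.5000 → A = |Σcross|/2 = 146.2500 mm²
Σ(r_i+r_j)·cross = 7250.2500 → first moment M = |Σ|/6 = 1208.3750
R_c = M/A = 1208.3750/146.2500 = 8.2624 mm
θ = 321° = 5.602507 rad
V = θ·R_c·A = 5.602507·8.2624·146.2500 = 6769.929 mm³

Volume = 6769.929 mm³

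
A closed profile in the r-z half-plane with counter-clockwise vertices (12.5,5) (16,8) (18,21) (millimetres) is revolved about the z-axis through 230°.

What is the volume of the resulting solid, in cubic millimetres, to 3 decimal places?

Volume = 1228.865 mm³

Profile (r,z), 3 vertices: (12.5,5) (16,8) (18,21)
edge 0: (12.5,5)→(16,8)  cross = 12.5·8 − 16·5 = 20.0000; (r_i+r_j)·cross = 28.5·20.0000 = 570.0000
edge 1: (16,8)→(18,21)  cross = 16·21 − 18·8 = 192.0000; (r_i+r_j)·cross = 34·192.0000 = 6528.0000
edge 2: (18,21)→(12.5,5)  cross = 18·5 − 12.5·21 = -172.5000; (r_i+r_j)·cross = 30.5·-172.5000 = -5261.2500
Σcross = 39.5000 → A = |Σcross|/2 = 19.7500 mm²
Σ(r_i+r_j)·cross = 1836.7500 → first moment M = |Σ|/6 = 306.1250
R_c = M/A = 306.1250/19.7500 = 15.5000 mm
θ = 230° = 4.014257 rad
V = θ·R_c·A = 4.014257·15.5000·19.7500 = 1228.865 mm³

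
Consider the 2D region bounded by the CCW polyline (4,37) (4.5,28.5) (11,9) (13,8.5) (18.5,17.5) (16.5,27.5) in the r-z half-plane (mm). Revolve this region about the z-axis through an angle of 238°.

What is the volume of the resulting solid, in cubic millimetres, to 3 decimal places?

Profile (r,z), 6 vertices: (4,37) (4.5,28.5) (11,9) (13,8.5) (18.5,17.5) (16.5,27.5)
edge 0: (4,37)→(4.5,28.5)  cross = 4·28.5 − 4.5·37 = -52.5000; (r_i+r_j)·cross = 8.5·-52.5000 = -446.2500
edge 1: (4.5,28.5)→(11,9)  cross = 4.5·9 − 11·28.5 = -273.0000; (r_i+r_j)·cross = 15.5·-273.0000 = -4231.5000
edge 2: (11,9)→(13,8.5)  cross = 11·8.5 − 13·9 = -23.5000; (r_i+r_j)·cross = 24·-23.5000 = -564.0000
edge 3: (13,8.5)→(18.5,17.5)  cross = 13·17.5 − 18.5·8.5 = 70.2500; (r_i+r_j)·cross = 31.5·70.2500 = 2212.8750
edge 4: (18.5,17.5)→(16.5,27.5)  cross = 18.5·27.5 − 16.5·17.5 = 220.0000; (r_i+r_j)·cross = 35·220.0000 = 7700.0000
edge 5: (16.5,27.5)→(4,37)  cross = 16.5·37 − 4·27.5 = 500.5000; (r_i+r_j)·cross = 20.5·500.5000 = 10260.2500
Σcross = 441.7500 → A = |Σcross|/2 = 220.8750 mm²
Σ(r_i+r_j)·cross = 14931.3750 → first moment M = |Σ|/6 = 2488.5625
R_c = M/A = 2488.5625/220.8750 = 11.2668 mm
θ = 238° = 4.153884 rad
V = θ·R_c·A = 4.153884·11.2668·220.8750 = 10337.199 mm³

Volume = 10337.199 mm³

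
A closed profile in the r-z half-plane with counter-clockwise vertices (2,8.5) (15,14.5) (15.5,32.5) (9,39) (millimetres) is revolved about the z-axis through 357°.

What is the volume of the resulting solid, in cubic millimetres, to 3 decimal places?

Profile (r,z), 4 vertices: (2,8.5) (15,14.5) (15.5,32.5) (9,39)
edge 0: (2,8.5)→(15,14.5)  cross = 2·14.5 − 15·8.5 = -98.5000; (r_i+r_j)·cross = 17·-98.5000 = -1674.5000
edge 1: (15,14.5)→(15.5,32.5)  cross = 15·32.5 − 15.5·14.5 = 262.7500; (r_i+r_j)·cross = 30.5·262.7500 = 8013.8750
edge 2: (15.5,32.5)→(9,39)  cross = 15.5·39 − 9·32.5 = 312.0000; (r_i+r_j)·cross = 24.5·312.0000 = 7644.0000
edge 3: (9,39)→(2,8.5)  cross = 9·8.5 − 2·39 = -1.5000; (r_i+r_j)·cross = 11·-1.5000 = -16.5000
Σcross = 474.7500 → A = |Σcross|/2 = 237.3750 mm²
Σ(r_i+r_j)·cross = 13966.8750 → first moment M = |Σ|/6 = 2327.8125
R_c = M/A = 2327.8125/237.3750 = 9.8065 mm
θ = 357° = 6.230825 rad
V = θ·R_c·A = 6.230825·9.8065·237.3750 = 14504.193 mm³

Volume = 14504.193 mm³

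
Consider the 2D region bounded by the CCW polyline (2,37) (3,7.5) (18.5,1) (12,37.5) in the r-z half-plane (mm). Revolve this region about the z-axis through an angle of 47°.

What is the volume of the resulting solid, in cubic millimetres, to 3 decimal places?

Volume = 3084.448 mm³

Profile (r,z), 4 vertices: (2,37) (3,7.5) (18.5,1) (12,37.5)
edge 0: (2,37)→(3,7.5)  cross = 2·7.5 − 3·37 = -96.0000; (r_i+r_j)·cross = 5·-96.0000 = -480.0000
edge 1: (3,7.5)→(18.5,1)  cross = 3·1 − 18.5·7.5 = -135.7500; (r_i+r_j)·cross = 21.5·-135.7500 = -2918.6250
edge 2: (18.5,1)→(12,37.5)  cross = 18.5·37.5 − 12·1 = 681.7500; (r_i+r_j)·cross = 30.5·681.7500 = 20793.3750
edge 3: (12,37.5)→(2,37)  cross = 12·37 − 2·37.5 = 369.0000; (r_i+r_j)·cross = 14·369.0000 = 5166.0000
Σcross = 819.0000 → A = |Σcross|/2 = 409.5000 mm²
Σ(r_i+r_j)·cross = 22560.7500 → first moment M = |Σ|/6 = 3760.1250
R_c = M/A = 3760.1250/409.5000 = 9.1822 mm
θ = 47° = 0.820305 rad
V = θ·R_c·A = 0.820305·9.1822·409.5000 = 3084.448 mm³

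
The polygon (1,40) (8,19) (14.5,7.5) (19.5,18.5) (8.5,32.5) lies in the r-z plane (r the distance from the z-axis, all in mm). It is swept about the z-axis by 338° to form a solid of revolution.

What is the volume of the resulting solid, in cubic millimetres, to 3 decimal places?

Profile (r,z), 5 vertices: (1,40) (8,19) (14.5,7.5) (19.5,18.5) (8.5,32.5)
edge 0: (1,40)→(8,19)  cross = 1·19 − 8·40 = -301.0000; (r_i+r_j)·cross = 9·-301.0000 = -2709.0000
edge 1: (8,19)→(14.5,7.5)  cross = 8·7.5 − 14.5·19 = -215.5000; (r_i+r_j)·cross = 22.5·-215.5000 = -4848.7500
edge 2: (14.5,7.5)→(19.5,18.5)  cross = 14.5·18.5 − 19.5·7.5 = 122.0000; (r_i+r_j)·cross = 34·122.0000 = 4148.0000
edge 3: (19.5,18.5)→(8.5,32.5)  cross = 19.5·32.5 − 8.5·18.5 = 476.5000; (r_i+r_j)·cross = 28·476.5000 = 13342.0000
edge 4: (8.5,32.5)→(1,40)  cross = 8.5·40 − 1·32.5 = 307.5000; (r_i+r_j)·cross = 9.5·307.5000 = 2921.2500
Σcross = 389.5000 → A = |Σcross|/2 = 194.7500 mm²
Σ(r_i+r_j)·cross = 12853.5000 → first moment M = |Σ|/6 = 2142.2500
R_c = M/A = 2142.2500/194.7500 = 11.0000 mm
θ = 338° = 5.899213 rad
V = θ·R_c·A = 5.899213·11.0000·194.7500 = 12637.589 mm³

Volume = 12637.589 mm³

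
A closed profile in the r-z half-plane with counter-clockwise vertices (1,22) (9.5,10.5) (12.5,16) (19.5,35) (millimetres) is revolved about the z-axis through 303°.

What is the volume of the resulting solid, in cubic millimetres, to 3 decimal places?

Profile (r,z), 4 vertices: (1,22) (9.5,10.5) (12.5,16) (19.5,35)
edge 0: (1,22)→(9.5,10.5)  cross = 1·10.5 − 9.5·22 = -198.5000; (r_i+r_j)·cross = 10.5·-198.5000 = -2084.2500
edge 1: (9.5,10.5)→(12.5,16)  cross = 9.5·16 − 12.5·10.5 = 20.7500; (r_i+r_j)·cross = 22·20.7500 = 456.5000
edge 2: (12.5,16)→(19.5,35)  cross = 12.5·35 − 19.5·16 = 125.5000; (r_i+r_j)·cross = 32·125.5000 = 4016.0000
edge 3: (19.5,35)→(1,22)  cross = 19.5·22 − 1·35 = 394.0000; (r_i+r_j)·cross = 20.5·394.0000 = 8077.0000
Σcross = 341.7500 → A = |Σcross|/2 = 170.8750 mm²
Σ(r_i+r_j)·cross = 10465.2500 → first moment M = |Σ|/6 = 1744.2083
R_c = M/A = 1744.2083/170.8750 = 10.2075 mm
θ = 303° = 5.288348 rad
V = θ·R_c·A = 5.288348·10.2075·170.8750 = 9223.980 mm³

Volume = 9223.980 mm³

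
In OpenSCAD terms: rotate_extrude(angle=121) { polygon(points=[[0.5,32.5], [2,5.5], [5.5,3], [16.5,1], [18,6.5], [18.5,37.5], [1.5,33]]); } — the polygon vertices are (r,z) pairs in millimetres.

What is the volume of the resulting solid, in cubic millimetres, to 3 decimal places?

Profile (r,z), 7 vertices: (0.5,32.5) (2,5.5) (5.5,3) (16.5,1) (18,6.5) (18.5,37.5) (1.5,33)
edge 0: (0.5,32.5)→(2,5.5)  cross = 0.5·5.5 − 2·32.5 = -62.2500; (r_i+r_j)·cross = 2.5·-62.2500 = -155.6250
edge 1: (2,5.5)→(5.5,3)  cross = 2·3 − 5.5·5.5 = -24.2500; (r_i+r_j)·cross = 7.5·-24.2500 = -181.8750
edge 2: (5.5,3)→(16.5,1)  cross = 5.5·1 − 16.5·3 = -44.0000; (r_i+r_j)·cross = 22·-44.0000 = -968.0000
edge 3: (16.5,1)→(18,6.5)  cross = 16.5·6.5 − 18·1 = 89.2500; (r_i+r_j)·cross = 34.5·89.2500 = 3079.1250
edge 4: (18,6.5)→(18.5,37.5)  cross = 18·37.5 − 18.5·6.5 = 554.7500; (r_i+r_j)·cross = 36.5·554.7500 = 20248.3750
edge 5: (18.5,37.5)→(1.5,33)  cross = 18.5·33 − 1.5·37.5 = 554.2500; (r_i+r_j)·cross = 20·554.2500 = 11085.0000
edge 6: (1.5,33)→(0.5,32.5)  cross = 1.5·32.5 − 0.5·33 = 32.2500; (r_i+r_j)·cross = 2·32.2500 = 64.5000
Σcross = 1100.0000 → A = |Σcross|/2 = 550.0000 mm²
Σ(r_i+r_j)·cross = 33171.5000 → first moment M = |Σ|/6 = 5528.5833
R_c = M/A = 5528.5833/550.0000 = 10.0520 mm
θ = 121° = 2.111848 rad
V = θ·R_c·A = 2.111848·10.0520·550.0000 = 11675.530 mm³

Volume = 11675.530 mm³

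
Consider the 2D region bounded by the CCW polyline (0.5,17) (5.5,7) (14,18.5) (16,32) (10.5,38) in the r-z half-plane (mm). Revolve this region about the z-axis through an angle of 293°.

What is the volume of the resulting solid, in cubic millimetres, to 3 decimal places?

Volume = 11127.341 mm³

Profile (r,z), 5 vertices: (0.5,17) (5.5,7) (14,18.5) (16,32) (10.5,38)
edge 0: (0.5,17)→(5.5,7)  cross = 0.5·7 − 5.5·17 = -90.0000; (r_i+r_j)·cross = 6·-90.0000 = -540.0000
edge 1: (5.5,7)→(14,18.5)  cross = 5.5·18.5 − 14·7 = 3.7500; (r_i+r_j)·cross = 19.5·3.7500 = 73.1250
edge 2: (14,18.5)→(16,32)  cross = 14·32 − 16·18.5 = 152.0000; (r_i+r_j)·cross = 30·152.0000 = 4560.0000
edge 3: (16,32)→(10.5,38)  cross = 16·38 − 10.5·32 = 272.0000; (r_i+r_j)·cross = 26.5·272.0000 = 7208.0000
edge 4: (10.5,38)→(0.5,17)  cross = 10.5·17 − 0.5·38 = 159.5000; (r_i+r_j)·cross = 11·159.5000 = 1754.5000
Σcross = 497.2500 → A = |Σcross|/2 = 248.6250 mm²
Σ(r_i+r_j)·cross = 13055.6250 → first moment M = |Σ|/6 = 2175.9375
R_c = M/A = 2175.9375/248.6250 = 8.7519 mm
θ = 293° = 5.113815 rad
V = θ·R_c·A = 5.113815·8.7519·248.6250 = 11127.341 mm³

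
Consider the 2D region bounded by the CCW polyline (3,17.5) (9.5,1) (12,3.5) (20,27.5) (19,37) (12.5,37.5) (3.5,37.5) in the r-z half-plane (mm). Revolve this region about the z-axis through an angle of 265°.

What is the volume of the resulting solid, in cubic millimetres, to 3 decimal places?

Volume = 21707.723 mm³

Profile (r,z), 7 vertices: (3,17.5) (9.5,1) (12,3.5) (20,27.5) (19,37) (12.5,37.5) (3.5,37.5)
edge 0: (3,17.5)→(9.5,1)  cross = 3·1 − 9.5·17.5 = -163.2500; (r_i+r_j)·cross = 12.5·-163.2500 = -2040.6250
edge 1: (9.5,1)→(12,3.5)  cross = 9.5·3.5 − 12·1 = 21.2500; (r_i+r_j)·cross = 21.5·21.2500 = 456.8750
edge 2: (12,3.5)→(20,27.5)  cross = 12·27.5 − 20·3.5 = 260.0000; (r_i+r_j)·cross = 32·260.0000 = 8320.0000
edge 3: (20,27.5)→(19,37)  cross = 20·37 − 19·27.5 = 217.5000; (r_i+r_j)·cross = 39·217.5000 = 8482.5000
edge 4: (19,37)→(12.5,37.5)  cross = 19·37.5 − 12.5·37 = 250.0000; (r_i+r_j)·cross = 31.5·250.0000 = 7875.0000
edge 5: (12.5,37.5)→(3.5,37.5)  cross = 12.5·37.5 − 3.5·37.5 = 337.5000; (r_i+r_j)·cross = 16·337.5000 = 5400.0000
edge 6: (3.5,37.5)→(3,17.5)  cross = 3.5·17.5 − 3·37.5 = -51.2500; (r_i+r_j)·cross = 6.5·-51.2500 = -333.1250
Σcross = 871.7500 → A = |Σcross|/2 = 435.8750 mm²
Σ(r_i+r_j)·cross = 28160.6250 → first moment M = |Σ|/6 = 4693.4375
R_c = M/A = 4693.4375/435.8750 = 10.7679 mm
θ = 265° = 4.625123 rad
V = θ·R_c·A = 4.625123·10.7679·435.8750 = 21707.723 mm³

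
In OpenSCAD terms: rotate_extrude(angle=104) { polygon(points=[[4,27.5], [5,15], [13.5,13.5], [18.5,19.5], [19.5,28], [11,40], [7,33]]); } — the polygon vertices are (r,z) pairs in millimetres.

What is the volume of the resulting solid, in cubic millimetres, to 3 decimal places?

Profile (r,z), 7 vertices: (4,27.5) (5,15) (13.5,13.5) (18.5,19.5) (19.5,28) (11,40) (7,33)
edge 0: (4,27.5)→(5,15)  cross = 4·15 − 5·27.5 = -77.5000; (r_i+r_j)·cross = 9·-77.5000 = -697.5000
edge 1: (5,15)→(13.5,13.5)  cross = 5·13.5 − 13.5·15 = -135.0000; (r_i+r_j)·cross = 18.5·-135.0000 = -2497.5000
edge 2: (13.5,13.5)→(18.5,19.5)  cross = 13.5·19.5 − 18.5·13.5 = 13.5000; (r_i+r_j)·cross = 32·13.5000 = 432.0000
edge 3: (18.5,19.5)→(19.5,28)  cross = 18.5·28 − 19.5·19.5 = 137.7500; (r_i+r_j)·cross = 38·137.7500 = 5234.5000
edge 4: (19.5,28)→(11,40)  cross = 19.5·40 − 11·28 = 472.0000; (r_i+r_j)·cross = 30.5·472.0000 = 14396.0000
edge 5: (11,40)→(7,33)  cross = 11·33 − 7·40 = 83.0000; (r_i+r_j)·cross = 18·83.0000 = 1494.0000
edge 6: (7,33)→(4,27.5)  cross = 7·27.5 − 4·33 = 60.5000; (r_i+r_j)·cross = 11·60.5000 = 665.5000
Σcross = 554.2500 → A = |Σcross|/2 = 277.1250 mm²
Σ(r_i+r_j)·cross = 19027.0000 → first moment M = |Σ|/6 = 3171.1667
R_c = M/A = 3171.1667/277.1250 = 11.4431 mm
θ = 104° = 1.815142 rad
V = θ·R_c·A = 1.815142·11.4431·277.1250 = 5756.119 mm³

Volume = 5756.119 mm³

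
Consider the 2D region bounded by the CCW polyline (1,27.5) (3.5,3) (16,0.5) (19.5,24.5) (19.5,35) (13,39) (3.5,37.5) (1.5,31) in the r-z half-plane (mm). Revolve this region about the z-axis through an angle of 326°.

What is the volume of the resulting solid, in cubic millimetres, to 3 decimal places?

Volume = 34366.942 mm³

Profile (r,z), 8 vertices: (1,27.5) (3.5,3) (16,0.5) (19.5,24.5) (19.5,35) (13,39) (3.5,37.5) (1.5,31)
edge 0: (1,27.5)→(3.5,3)  cross = 1·3 − 3.5·27.5 = -93.2500; (r_i+r_j)·cross = 4.5·-93.2500 = -419.6250
edge 1: (3.5,3)→(16,0.5)  cross = 3.5·0.5 − 16·3 = -46.2500; (r_i+r_j)·cross = 19.5·-46.2500 = -901.8750
edge 2: (16,0.5)→(19.5,24.5)  cross = 16·24.5 − 19.5·0.5 = 382.2500; (r_i+r_j)·cross = 35.5·382.2500 = 13569.8750
edge 3: (19.5,24.5)→(19.5,35)  cross = 19.5·35 − 19.5·24.5 = 204.7500; (r_i+r_j)·cross = 39·204.7500 = 7985.2500
edge 4: (19.5,35)→(13,39)  cross = 19.5·39 − 13·35 = 305.5000; (r_i+r_j)·cross = 32.5·305.5000 = 9928.7500
edge 5: (13,39)→(3.5,37.5)  cross = 13·37.5 − 3.5·39 = 351.0000; (r_i+r_j)·cross = 16.5·351.0000 = 5791.5000
edge 6: (3.5,37.5)→(1.5,31)  cross = 3.5·31 − 1.5·37.5 = 52.2500; (r_i+r_j)·cross = 5·52.2500 = 261.2500
edge 7: (1.5,31)→(1,27.5)  cross = 1.5·27.5 − 1·31 = 10.2500; (r_i+r_j)·cross = 2.5·10.2500 = 25.6250
Σcross = 1166.5000 → A = |Σcross|/2 = 583.2500 mm²
Σ(r_i+r_j)·cross = 36240.7500 → first moment M = |Σ|/6 = 6040.1250
R_c = M/A = 6040.1250/583.2500 = 10.3560 mm
θ = 326° = 5.689773 rad
V = θ·R_c·A = 5.689773·10.3560·583.2500 = 34366.942 mm³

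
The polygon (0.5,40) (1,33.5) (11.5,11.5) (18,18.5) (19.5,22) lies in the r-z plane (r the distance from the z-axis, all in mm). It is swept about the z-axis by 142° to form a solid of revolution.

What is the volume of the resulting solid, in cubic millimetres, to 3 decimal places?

Volume = 5024.787 mm³

Profile (r,z), 5 vertices: (0.5,40) (1,33.5) (11.5,11.5) (18,18.5) (19.5,22)
edge 0: (0.5,40)→(1,33.5)  cross = 0.5·33.5 − 1·40 = -23.2500; (r_i+r_j)·cross = 1.5·-23.2500 = -34.8750
edge 1: (1,33.5)→(11.5,11.5)  cross = 1·11.5 − 11.5·33.5 = -373.7500; (r_i+r_j)·cross = 12.5·-373.7500 = -4671.8750
edge 2: (11.5,11.5)→(18,18.5)  cross = 11.5·18.5 − 18·11.5 = 5.7500; (r_i+r_j)·cross = 29.5·5.7500 = 169.6250
edge 3: (18,18.5)→(19.5,22)  cross = 18·22 − 19.5·18.5 = 35.2500; (r_i+r_j)·cross = 37.5·35.2500 = 1321.8750
edge 4: (19.5,22)→(0.5,40)  cross = 19.5·40 − 0.5·22 = 769.0000; (r_i+r_j)·cross = 20·769.0000 = 15380.0000
Σcross = 413.0000 → A = |Σcross|/2 = 206.5000 mm²
Σ(r_i+r_j)·cross = 12164.7500 → first moment M = |Σ|/6 = 2027.4583
R_c = M/A = 2027.4583/206.5000 = 9.8182 mm
θ = 142° = 2.478368 rad
V = θ·R_c·A = 2.478368·9.8182·206.5000 = 5024.787 mm³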